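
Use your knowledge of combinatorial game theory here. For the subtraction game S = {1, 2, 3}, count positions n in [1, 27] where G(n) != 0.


Subtraction set S = {1, 2, 3}, so G(n) = n mod 4.
G(n) = 0 when n is a multiple of 4.
Multiples of 4 in [1, 27]: 6
N-positions (nonzero Grundy) = 27 - 6 = 21

21


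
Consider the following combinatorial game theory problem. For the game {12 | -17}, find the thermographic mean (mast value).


Game = {12 | -17}, a switch {a | b} with numbers a > b.
Its thermograph has left wall a - t and right wall b + t, which meet at t = (a - b)/2, where both equal (a + b)/2. So the mast (mean value) is at (a + b)/2.
Mean = (12 + (-17))/2 = -5/2 = -5/2

-5/2


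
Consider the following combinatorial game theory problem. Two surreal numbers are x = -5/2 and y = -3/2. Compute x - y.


x = -5/2, y = -3/2
Converting to common denominator: 2
x = -5/2, y = -3/2
x - y = -5/2 - -3/2 = -1

-1


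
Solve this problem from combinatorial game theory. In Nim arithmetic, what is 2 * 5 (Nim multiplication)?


Nim multiplication is bilinear over XOR: (u XOR v) * w = (u*w) XOR (v*w).
So we split each operand into its bit components and XOR the pairwise Nim products.
2 = 2 (as XOR of powers of 2).
5 = 1 + 4 (as XOR of powers of 2).
Using the standard Nim-product table on single bits:
  2*2 = 3,   2*4 = 8,   2*8 = 12,
  4*4 = 6,   4*8 = 11,  8*8 = 13,
and  1*x = x (identity), k*l = l*k (commutative).
Pairwise Nim products:
  2 * 1 = 2
  2 * 4 = 8
XOR them: 2 XOR 8 = 10.
Result: 2 * 5 = 10 (in Nim).

10


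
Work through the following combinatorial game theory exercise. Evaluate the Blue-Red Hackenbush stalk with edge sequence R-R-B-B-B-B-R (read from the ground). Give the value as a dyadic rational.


Edges (from ground): R-R-B-B-B-B-R
By Berlekamp's sign-expansion rule, a Blue-Red Hackenbush stalk has the value of the surreal number whose sign sequence is the edge sequence with B -> + and R -> -.
Sign sequence: --++++-
Trace the sign expansion in the surreal number tree, starting from 0:
Edge 1: R (sign -) -> bounds (-inf, 0), value = -1
Edge 2: R (sign -) -> bounds (-inf, -1), value = -2
Edge 3: B (sign +) -> bounds (-2, -1), value = -3/2
Edge 4: B (sign +) -> bounds (-3/2, -1), value = -5/4
Edge 5: B (sign +) -> bounds (-5/4, -1), value = -9/8
Edge 6: B (sign +) -> bounds (-9/8, -1), value = -17/16
Edge 7: R (sign -) -> bounds (-9/8, -17/16), value = -35/32
Game value = -35/32

-35/32


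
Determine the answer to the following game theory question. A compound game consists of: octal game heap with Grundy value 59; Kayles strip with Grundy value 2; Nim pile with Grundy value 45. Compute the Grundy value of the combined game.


By the Sprague-Grundy theorem, the Grundy value of a sum of games is the XOR of individual Grundy values.
octal game heap: Grundy value = 59. Running XOR: 0 XOR 59 = 59
Kayles strip: Grundy value = 2. Running XOR: 59 XOR 2 = 57
Nim pile: Grundy value = 45. Running XOR: 57 XOR 45 = 20
The combined Grundy value is 20.

20


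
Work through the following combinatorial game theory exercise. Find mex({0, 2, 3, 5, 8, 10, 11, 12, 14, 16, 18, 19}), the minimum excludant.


Set = {0, 2, 3, 5, 8, 10, 11, 12, 14, 16, 18, 19}
0 is in the set.
1 is NOT in the set. This is the mex.
mex = 1

1


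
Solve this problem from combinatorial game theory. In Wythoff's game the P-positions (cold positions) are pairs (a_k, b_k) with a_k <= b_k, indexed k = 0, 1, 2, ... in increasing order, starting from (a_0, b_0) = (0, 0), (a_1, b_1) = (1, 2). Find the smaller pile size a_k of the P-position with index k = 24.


By Wythoff's theorem, a_k = floor(k * phi) and b_k = floor(k * phi^2) = a_k + k, where phi = (1 + sqrt(5))/2 is the golden ratio.
phi = (1 + sqrt(5))/2 = 1.618034
k = 24
k * phi = 24 * 1.618034 = 38.832816
a_24 = floor(k * phi) = 38

38


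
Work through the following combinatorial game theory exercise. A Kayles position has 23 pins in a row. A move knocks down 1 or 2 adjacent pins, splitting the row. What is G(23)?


Kayles: a move removes 1 or 2 adjacent pins from a contiguous row.
Removing pins from a row of k leaves two independent rows (a, b) with a + b = k - 1 (one pin) or a + b = k - 2 (two pins); an end removal gives a = 0.
By Sprague-Grundy, G(k) = mex{ G(a) XOR G(b) } over all these splits. G(0) = 0.
G(1): splits (0,0):0^0=0 -> mex({0}) = 1
G(2): splits (0,1):0^1=1 (0,0):0^0=0 -> mex({0, 1}) = 2
G(3): splits (0,2):0^2=2 (1,1):1^1=0 (0,1):0^1=1 -> mex({0, 1, 2}) = 3
G(4): splits (0,3):0^3=3 (1,2):1^2=3 (0,2):0^2=2 (1,1):1^1=0 -> mex({0, 2, 3}) = 1
G(5): splits (0,4):0^1=1 (1,3):1^3=2 (2,2):2^2=0 (0,3):0^3=3 (1,2):1^2=3 -> mex({0, 1, 2, 3}) = 4
G(6) = mex({0, 1, 2, 4}) = 3
G(7) = mex({0, 1, 3, 4, 5}) = 2
G(8) = mex({0, 2, 3, 5, 6}) = 1
G(9) = mex({0, 1, 2, 3, 6, 7}) = 4
G(10) = mex({0, 1, 3, 4, 5, 7}) = 2
G(11) = mex({0, 1, 2, 3, 4, 5}) = 6
G(12) = mex({0, 1, 2, 3, 5, 6, 7}) = 4
G(13) = mex({0, 2, 3, 4, 6, 7}) = 1
G(14) = mex({0, 1, 4, 5, 6, 7}) = 2
G(15) = mex({0, 1, 2, 3, 4, 5, 6}) = 7
G(16) = mex({0, 2, 3, 5, 6, 7}) = 1
G(17) = mex({0, 1, 2, 3, 5, 6, 7}) = 4
G(18) = mex({0, 1, 2, 4, 5, 6}) = 3
G(19) = mex({0, 1, 3, 4, 5, 7}) = 2
G(20) = mex({0, 2, 3, 4, 5, 6, 7}) = 1
G(21) = mex({0, 1, 2, 3, 5, 6, 7}) = 4
G(22) = mex({0, 1, 2, 3, 4, 5, 7}) = 6
G(23) = mex({0, 1, 2, 3, 4, 5, 6}) = 7
Therefore G(23) = 7.

7


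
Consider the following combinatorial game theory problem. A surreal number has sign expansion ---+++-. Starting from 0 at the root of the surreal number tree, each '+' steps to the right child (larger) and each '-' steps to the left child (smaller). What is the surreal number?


Sign expansion: ---+++-
Rule: track bounds (lo, hi), initially (-inf, +inf). On '+', the current value becomes lo and we move to the simplest number in (value, hi): value + 1 if hi = +inf, otherwise the midpoint (value + hi)/2. On '-', the current value becomes hi and we move to value - 1 if lo = -inf, otherwise the midpoint (lo + value)/2.
Start at 0.
Step 1: sign = -, move left. Bounds: (-inf, 0). Value = -1
Step 2: sign = -, move left. Bounds: (-inf, -1). Value = -2
Step 3: sign = -, move left. Bounds: (-inf, -2). Value = -3
Step 4: sign = +, move right. Bounds: (-3, -2). Value = -5/2
Step 5: sign = +, move right. Bounds: (-5/2, -2). Value = -9/4
Step 6: sign = +, move right. Bounds: (-9/4, -2). Value = -17/8
Step 7: sign = -, move left. Bounds: (-9/4, -17/8). Value = -35/16
The surreal number with sign expansion ---+++- is -35/16.

-35/16


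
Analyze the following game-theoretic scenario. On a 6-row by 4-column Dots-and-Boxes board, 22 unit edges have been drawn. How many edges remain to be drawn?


Grid: 6 x 4 boxes, i.e. 7 rows and 5 columns of dots.
Horizontal edges: (rows + 1) * cols = 7 * 4 = 28
Vertical edges: rows * (cols + 1) = 6 * 5 = 30
Total edges: 28 + 30 = 58
Edges drawn: 22
Remaining: 58 - 22 = 36

36


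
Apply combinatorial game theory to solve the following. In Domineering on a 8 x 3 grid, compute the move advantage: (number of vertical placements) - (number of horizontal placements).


Board is 8 x 3 (rows x cols).
Left (vertical) placements: (rows-1) * cols = 7 * 3 = 21
Right (horizontal) placements: rows * (cols-1) = 8 * 2 = 16
Advantage = Left - Right = 21 - 16 = 5

5


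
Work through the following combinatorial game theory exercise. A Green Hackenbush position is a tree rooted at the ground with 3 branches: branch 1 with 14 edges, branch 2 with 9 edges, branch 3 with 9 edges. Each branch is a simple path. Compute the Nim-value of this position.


The tree has 3 branches from the ground vertex.
In Green Hackenbush, the Nim-value of a simple path of length k is k.
Branch 1: length 14, Nim-value = 14
Branch 2: length 9, Nim-value = 9
Branch 3: length 9, Nim-value = 9
Total Nim-value = XOR of all branch values:
0 XOR 14 = 14
14 XOR 9 = 7
7 XOR 9 = 14
Nim-value of the tree = 14

14


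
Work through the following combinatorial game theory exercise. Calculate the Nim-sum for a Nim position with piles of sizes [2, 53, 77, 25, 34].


We need the XOR (exclusive or) of all pile sizes.
After XOR-ing pile 1 (size 2): 0 XOR 2 = 2
After XOR-ing pile 2 (size 53): 2 XOR 53 = 55
After XOR-ing pile 3 (size 77): 55 XOR 77 = 122
After XOR-ing pile 4 (size 25): 122 XOR 25 = 99
After XOR-ing pile 5 (size 34): 99 XOR 34 = 65
The Nim-value of this position is 65.

65


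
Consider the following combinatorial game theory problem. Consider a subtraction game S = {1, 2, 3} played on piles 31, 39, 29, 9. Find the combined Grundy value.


Subtraction set: {1, 2, 3}
For this subtraction set, G(n) = n mod 4 (period = max + 1 = 4).
Pile 1 (size 31): G(31) = 31 mod 4 = 3
Pile 2 (size 39): G(39) = 39 mod 4 = 3
Pile 3 (size 29): G(29) = 29 mod 4 = 1
Pile 4 (size 9): G(9) = 9 mod 4 = 1
Total Grundy value = XOR of all: 3 XOR 3 XOR 1 XOR 1 = 0

0


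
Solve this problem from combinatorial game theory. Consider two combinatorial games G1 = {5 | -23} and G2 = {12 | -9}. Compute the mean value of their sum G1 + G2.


G1 = {5 | -23}, G2 = {12 | -9}
Each is a switch {a | b} with numbers a > b; its mean value is (a + b)/2, and mean value is additive over game sums: m(G1 + G2) = m(G1) + m(G2).
Mean of G1 = (5 + (-23))/2 = -18/2 = -9
Mean of G2 = (12 + (-9))/2 = 3/2 = 3/2
Mean of G1 + G2 = -9 + 3/2 = -15/2

-15/2


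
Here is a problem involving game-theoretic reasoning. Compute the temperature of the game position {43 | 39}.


The game is {43 | 39}, a switch {a | b} with numbers a > b.
Cooling {a | b} by t gives {a - t | b + t}, which stops being hot when a - t = b + t, i.e. at t = (a - b)/2. So the temperature of a switch is (a - b)/2.
Temperature = (Left option - Right option) / 2
= (43 - (39)) / 2
= 4 / 2
= 2

2


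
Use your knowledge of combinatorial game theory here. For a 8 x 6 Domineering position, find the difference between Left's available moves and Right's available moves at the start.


Board is 8 x 6 (rows x cols).
Left (vertical) placements: (rows-1) * cols = 7 * 6 = 42
Right (horizontal) placements: rows * (cols-1) = 8 * 5 = 40
Advantage = Left - Right = 42 - 40 = 2

2


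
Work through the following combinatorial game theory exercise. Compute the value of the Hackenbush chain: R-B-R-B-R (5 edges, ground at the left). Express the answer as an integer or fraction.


Edges (from ground): R-B-R-B-R
By Berlekamp's sign-expansion rule, a Blue-Red Hackenbush stalk has the value of the surreal number whose sign sequence is the edge sequence with B -> + and R -> -.
Sign sequence: -+-+-
Trace the sign expansion in the surreal number tree, starting from 0:
Edge 1: R (sign -) -> bounds (-inf, 0), value = -1
Edge 2: B (sign +) -> bounds (-1, 0), value = -1/2
Edge 3: R (sign -) -> bounds (-1, -1/2), value = -3/4
Edge 4: B (sign +) -> bounds (-3/4, -1/2), value = -5/8
Edge 5: R (sign -) -> bounds (-3/4, -5/8), value = -11/16
Game value = -11/16

-11/16


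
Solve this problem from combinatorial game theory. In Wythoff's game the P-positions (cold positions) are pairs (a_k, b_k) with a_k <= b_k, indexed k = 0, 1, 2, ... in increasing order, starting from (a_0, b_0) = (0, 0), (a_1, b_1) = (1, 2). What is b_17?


By Wythoff's theorem, a_k = floor(k * phi) and b_k = floor(k * phi^2) = a_k + k, where phi = (1 + sqrt(5))/2 is the golden ratio.
phi = (1 + sqrt(5))/2 = 1.618034
phi^2 = phi + 1 = 2.618034
k = 17
k * phi^2 = 17 * 2.618034 = 44.506578
b_17 = floor(k * phi^2) = 44 (check: a_17 + k = 27 + 17 = 44)

44


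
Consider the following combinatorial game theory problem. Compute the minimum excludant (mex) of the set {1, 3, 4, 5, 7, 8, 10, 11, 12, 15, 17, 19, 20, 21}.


Set = {1, 3, 4, 5, 7, 8, 10, 11, 12, 15, 17, 19, 20, 21}
0 is NOT in the set. This is the mex.
mex = 0

0


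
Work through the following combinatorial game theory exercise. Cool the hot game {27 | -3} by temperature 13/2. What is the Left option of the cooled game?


Original game: {27 | -3} (a switch {a | b} with a > b).
Cooling by t (for t below the temperature (a - b)/2 = 15) taxes each move by t: {a | b} cooled by t is {a - t | b + t}.
Cooling amount: t = 13/2
Cooled Left option: 27 - 13/2 = 41/2
Cooled Right option: -3 + 13/2 = 7/2
Cooled game: {41/2 | 7/2}
Left option = 41/2

41/2


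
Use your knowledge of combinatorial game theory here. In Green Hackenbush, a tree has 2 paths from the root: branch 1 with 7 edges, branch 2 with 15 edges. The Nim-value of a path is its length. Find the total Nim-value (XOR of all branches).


The tree has 2 branches from the ground vertex.
In Green Hackenbush, the Nim-value of a simple path of length k is k.
Branch 1: length 7, Nim-value = 7
Branch 2: length 15, Nim-value = 15
Total Nim-value = XOR of all branch values:
0 XOR 7 = 7
7 XOR 15 = 8
Nim-value of the tree = 8

8


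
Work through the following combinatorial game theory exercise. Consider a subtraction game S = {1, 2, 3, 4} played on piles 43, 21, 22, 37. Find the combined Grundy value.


Subtraction set: {1, 2, 3, 4}
For this subtraction set, G(n) = n mod 5 (period = max + 1 = 5).
Pile 1 (size 43): G(43) = 43 mod 5 = 3
Pile 2 (size 21): G(21) = 21 mod 5 = 1
Pile 3 (size 22): G(22) = 22 mod 5 = 2
Pile 4 (size 37): G(37) = 37 mod 5 = 2
Total Grundy value = XOR of all: 3 XOR 1 XOR 2 XOR 2 = 2

2


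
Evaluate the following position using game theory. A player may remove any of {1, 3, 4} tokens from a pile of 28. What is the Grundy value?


The subtraction set is S = {1, 3, 4}.
G(k) = mex{ G(k - s) : s in S, s <= k }. We compute iteratively: G(0) = 0.
G(1) = mex({0}) = 1
G(2) = mex({1}) = 0
G(3) = mex({0}) = 1
G(4) = mex({0, 1}) = 2
G(5) = mex({0, 1, 2}) = 3
G(6) = mex({0, 1, 3}) = 2
G(7) = mex({1, 2}) = 0
G(8) = mex({0, 2, 3}) = 1
G(9) = mex({1, 2, 3}) = 0
G(10) = mex({0, 2}) = 1
Observe that G(7)..G(10) = 0, 1, 0, 1 repeats G(0)..G(3) = 0, 1, 0, 1.
For k >= max(S) = 4, G(k) is determined by the previous 4 values G(k-4)..G(k-1); a window of 4 consecutive values has recurred shifted by 7, so by induction G(k + 7) = G(k) for all k >= 0: the sequence is periodic from the start with period 7.
One period: G(0..6) = 0, 1, 0, 1, 2, 3, 2.
28 mod 7 = 0, so G(28) = G(0) = 0.

0


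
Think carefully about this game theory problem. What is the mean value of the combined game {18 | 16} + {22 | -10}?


G1 = {18 | 16}, G2 = {22 | -10}
Each is a switch {a | b} with numbers a > b; its mean value is (a + b)/2, and mean value is additive over game sums: m(G1 + G2) = m(G1) + m(G2).
Mean of G1 = (18 + (16))/2 = 34/2 = 17
Mean of G2 = (22 + (-10))/2 = 12/2 = 6
Mean of G1 + G2 = 17 + 6 = 23

23


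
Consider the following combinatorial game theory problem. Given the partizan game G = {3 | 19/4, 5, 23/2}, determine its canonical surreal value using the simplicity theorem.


Left options: {3}, max = 3
Right options: {19/4, 5, 23/2}, min = 19/4
All options are numbers and max(Left) < min(Right), so by the simplicity theorem the value is the simplest (earliest-born) number strictly between 3 and 19/4.
The only integer strictly between 3 and 19/4 is 4.
No non-integer in the interval can be simpler: if x is a non-integer in the interval, then floor(x) or ceil(x) also lies in the interval (the interval contains an integer), and both are proper prefixes of x's sign expansion, i.e. born earlier. So the game value is 4.
Game value = 4

4


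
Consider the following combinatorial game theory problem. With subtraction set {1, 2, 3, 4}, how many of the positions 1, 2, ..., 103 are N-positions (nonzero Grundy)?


Subtraction set S = {1, 2, 3, 4}, so G(n) = n mod 5.
G(n) = 0 when n is a multiple of 5.
Multiples of 5 in [1, 103]: 20
N-positions (nonzero Grundy) = 103 - 20 = 83

83


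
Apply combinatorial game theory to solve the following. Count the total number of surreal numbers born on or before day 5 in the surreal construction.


Day 0: {|} = 0 is born. Count = 1.
Day n: the number of surreal numbers born by day n is 2^(n+1) - 1.
By day 0: 2^1 - 1 = 1
By day 1: 2^2 - 1 = 3
By day 2: 2^3 - 1 = 7
By day 3: 2^4 - 1 = 15
By day 4: 2^5 - 1 = 31
By day 5: 2^6 - 1 = 63
By day 5: 63 surreal numbers.

63


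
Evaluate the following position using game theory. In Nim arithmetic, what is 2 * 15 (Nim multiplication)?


Nim multiplication is bilinear over XOR: (u XOR v) * w = (u*w) XOR (v*w).
So we split each operand into its bit components and XOR the pairwise Nim products.
2 = 2 (as XOR of powers of 2).
15 = 1 + 2 + 4 + 8 (as XOR of powers of 2).
Using the standard Nim-product table on single bits:
  2*2 = 3,   2*4 = 8,   2*8 = 12,
  4*4 = 6,   4*8 = 11,  8*8 = 13,
and  1*x = x (identity), k*l = l*k (commutative).
Pairwise Nim products:
  2 * 1 = 2
  2 * 2 = 3
  2 * 4 = 8
  2 * 8 = 12
XOR them: 2 XOR 3 XOR 8 XOR 12 = 5.
Result: 2 * 15 = 5 (in Nim).

5


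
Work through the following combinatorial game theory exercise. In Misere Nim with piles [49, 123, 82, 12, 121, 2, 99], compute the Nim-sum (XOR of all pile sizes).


We need the XOR (exclusive or) of all pile sizes.
After XOR-ing pile 1 (size 49): 0 XOR 49 = 49
After XOR-ing pile 2 (size 123): 49 XOR 123 = 74
After XOR-ing pile 3 (size 82): 74 XOR 82 = 24
After XOR-ing pile 4 (size 12): 24 XOR 12 = 20
After XOR-ing pile 5 (size 121): 20 XOR 121 = 109
After XOR-ing pile 6 (size 2): 109 XOR 2 = 111
After XOR-ing pile 7 (size 99): 111 XOR 99 = 12
The Nim-value of this position is 12.

12


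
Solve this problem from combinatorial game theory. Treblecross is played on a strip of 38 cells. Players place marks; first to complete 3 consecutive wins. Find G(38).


Treblecross: place X on empty cells; 3-in-a-row wins.
Playing within two cells of an existing X lets the opponent win at once, so sensible play treats the cells i-2..i+2 around each X as dead. The player left with no safe cell loses, so this is a normal-play take-away game on strips of safe cells.
Placing X at cell i (0-indexed) of a strip of k safe cells leaves independent strips of sizes max(0, i-2) and max(0, k-i-3). Hence G(k) = mex{ G(max(0,i-2)) XOR G(max(0,k-i-3)) : 0 <= i < k }, with G(0) = 0.
G(1): splits (0,0):0^0=0 -> mex({0}) = 1
G(2): splits (0,0):0^0=0 -> mex({0}) = 1
G(3): splits (0,0):0^0=0 -> mex({0}) = 1
G(4): splits (0,1):0^1=1 (0,0):0^0=0 -> mex({0, 1}) = 2
G(5): splits (0,2):0^1=1 (0,1):0^1=1 (0,0):0^0=0 -> mex({0, 1}) = 2
G(6) = mex({1}) = 0
G(7) = mex({0, 1, 2}) = 3
G(8) = mex({0, 1, 2}) = 3
G(9) = mex({0, 2}) = 1
G(10) = mex({0, 2, 3}) = 1
G(11) = mex({0, 3}) = 1
G(12) = mex({1, 3}) = 0
G(13) = mex({0, 1, 2, 3}) = 4
G(14) = mex({0, 1, 2}) = 3
G(15) = mex({0, 1, 2}) = 3
G(16) = mex({0, 1, 2, 4}) = 3
G(17) = mex({0, 1, 3, 4}) = 2
G(18) = mex({0, 1, 3, 4}) = 2
G(19) = mex({0, 1, 3, 5}) = 2
G(20) = mex({0, 1, 2, 3, 5}) = 4
G(21) = mex({0, 1, 2, 3, 5}) = 4
G(22) = mex({1, 2, 6}) = 0
G(23) = mex({0, 1, 2, 3, 4, 6}) = 5
G(24) = mex({0, 1, 2, 3, 4}) = 5
G(25) = mex({0, 1, 3, 4, 7}) = 2
G(26) = mex({0, 1, 3, 4, 5, 7}) = 2
G(27) = mex({0, 1, 3, 5}) = 2
G(28) = mex({0, 1, 2, 5}) = 3
G(29) = mex({0, 1, 2, 4, 5, 6}) = 3
G(30) = mex({1, 2, 4, 6}) = 0
G(31) = mex({0, 1, 2, 3, 4, 6}) = 5
G(32) = mex({1, 2, 3, 4, 7}) = 0
G(33) = mex({0, 3, 7}) = 1
G(34) = mex({0, 2, 3, 5, 7}) = 1
G(35) = mex({0, 2, 3, 5, 6}) = 1
G(36) = mex({0, 1, 2, 5, 6}) = 3
G(37) = mex({0, 1, 2, 4, 5, 6}) = 3
G(38) = mex({0, 1, 2, 4}) = 3
Therefore G(38) = 3.

3


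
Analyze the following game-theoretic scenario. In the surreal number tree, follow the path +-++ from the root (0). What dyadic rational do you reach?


Sign expansion: +-++
Rule: track bounds (lo, hi), initially (-inf, +inf). On '+', the current value becomes lo and we move to the simplest number in (value, hi): value + 1 if hi = +inf, otherwise the midpoint (value + hi)/2. On '-', the current value becomes hi and we move to value - 1 if lo = -inf, otherwise the midpoint (lo + value)/2.
Start at 0.
Step 1: sign = +, move right. Bounds: (0, +inf). Value = 1
Step 2: sign = -, move left. Bounds: (0, 1). Value = 1/2
Step 3: sign = +, move right. Bounds: (1/2, 1). Value = 3/4
Step 4: sign = +, move right. Bounds: (3/4, 1). Value = 7/8
The surreal number with sign expansion +-++ is 7/8.

7/8


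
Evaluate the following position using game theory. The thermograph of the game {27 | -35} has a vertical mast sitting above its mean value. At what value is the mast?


Game = {27 | -35}, a switch {a | b} with numbers a > b.
Its thermograph has left wall a - t and right wall b + t, which meet at t = (a - b)/2, where both equal (a + b)/2. So the mast (mean value) is at (a + b)/2.
Mean = (27 + (-35))/2 = -8/2 = -4

-4


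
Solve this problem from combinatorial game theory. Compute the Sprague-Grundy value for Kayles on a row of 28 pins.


Kayles: a move removes 1 or 2 adjacent pins from a contiguous row.
Removing pins from a row of k leaves two independent rows (a, b) with a + b = k - 1 (one pin) or a + b = k - 2 (two pins); an end removal gives a = 0.
By Sprague-Grundy, G(k) = mex{ G(a) XOR G(b) } over all these splits. G(0) = 0.
G(1): splits (0,0):0^0=0 -> mex({0}) = 1
G(2): splits (0,1):0^1=1 (0,0):0^0=0 -> mex({0, 1}) = 2
G(3): splits (0,2):0^2=2 (1,1):1^1=0 (0,1):0^1=1 -> mex({0, 1, 2}) = 3
G(4): splits (0,3):0^3=3 (1,2):1^2=3 (0,2):0^2=2 (1,1):1^1=0 -> mex({0, 2, 3}) = 1
G(5): splits (0,4):0^1=1 (1,3):1^3=2 (2,2):2^2=0 (0,3):0^3=3 (1,2):1^2=3 -> mex({0, 1, 2, 3}) = 4
G(6) = mex({0, 1, 2, 4}) = 3
G(7) = mex({0, 1, 3, 4, 5}) = 2
G(8) = mex({0, 2, 3, 5, 6}) = 1
G(9) = mex({0, 1, 2, 3, 6, 7}) = 4
G(10) = mex({0, 1, 3, 4, 5, 7}) = 2
G(11) = mex({0, 1, 2, 3, 4, 5}) = 6
G(12) = mex({0, 1, 2, 3, 5, 6, 7}) = 4
G(13) = mex({0, 2, 3, 4, 6, 7}) = 1
G(14) = mex({0, 1, 4, 5, 6, 7}) = 2
G(15) = mex({0, 1, 2, 3, 4, 5, 6}) = 7
G(16) = mex({0, 2, 3, 5, 6, 7}) = 1
G(17) = mex({0, 1, 2, 3, 5, 6, 7}) = 4
G(18) = mex({0, 1, 2, 4, 5, 6}) = 3
G(19) = mex({0, 1, 3, 4, 5, 7}) = 2
G(20) = mex({0, 2, 3, 4, 5, 6, 7}) = 1
G(21) = mex({0, 1, 2, 3, 5, 6, 7}) = 4
G(22) = mex({0, 1, 2, 3, 4, 5, 7}) = 6
G(23) = mex({0, 1, 2, 3, 4, 5, 6}) = 7
G(24) = mex({0, 1, 2, 3, 5, 6, 7}) = 4
G(25) = mex({0, 2, 3, 4, 6, 7}) = 1
G(26) = mex({0, 1, 3, 4, 5, 6, 7}) = 2
G(27) = mex({0, 1, 2, 3, 4, 5, 6, 7}) = 8
G(28) = mex({0, 1, 2, 3, 4, 6, 7, 8}) = 5
Therefore G(28) = 5.

5


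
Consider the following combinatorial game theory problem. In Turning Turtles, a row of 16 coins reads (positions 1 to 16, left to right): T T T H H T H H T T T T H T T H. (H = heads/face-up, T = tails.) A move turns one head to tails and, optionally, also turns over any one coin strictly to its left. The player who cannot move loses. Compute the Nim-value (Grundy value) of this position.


Coins: T T T H H T H H T T T T H T T H
Key fact: a single head at position k behaves exactly like a Nim heap of size k (turning it to T and optionally flipping a coin at j < k corresponds to moving the heap from k to j, or to 0), and heads combine as a disjunctive sum (two heads at the same place would cancel, matching j XOR j = 0). So the Nim-value is the XOR of the 1-indexed positions of the heads.
Face-up positions (1-indexed): [4, 5, 7, 8, 13, 16]
XOR 0 with 4: 0 XOR 4 = 4
XOR 4 with 5: 4 XOR 5 = 1
XOR 1 with 7: 1 XOR 7 = 6
XOR 6 with 8: 6 XOR 8 = 14
XOR 14 with 13: 14 XOR 13 = 3
XOR 3 with 16: 3 XOR 16 = 19
Nim-value = 19

19


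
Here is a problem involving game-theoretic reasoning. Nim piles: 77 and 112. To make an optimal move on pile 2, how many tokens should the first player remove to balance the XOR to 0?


Piles: 77 and 112
Current XOR: 77 XOR 112 = 61 (non-zero, so this is an N-position).
To make the XOR zero, we need to find a move that balances the piles.
For pile 2 (size 112): target = 112 XOR 61 = 77
We reduce pile 2 from 112 to 77.
Tokens removed: 112 - 77 = 35
Verification: 77 XOR 77 = 0

35


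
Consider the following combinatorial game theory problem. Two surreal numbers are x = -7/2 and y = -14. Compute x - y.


x = -7/2, y = -14
Converting to common denominator: 2
x = -7/2, y = -28/2
x - y = -7/2 - -14 = 21/2

21/2


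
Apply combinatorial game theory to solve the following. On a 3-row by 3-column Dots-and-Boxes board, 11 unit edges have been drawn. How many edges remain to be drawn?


Grid: 3 x 3 boxes, i.e. 4 rows and 4 columns of dots.
Horizontal edges: (rows + 1) * cols = 4 * 3 = 12
Vertical edges: rows * (cols + 1) = 3 * 4 = 12
Total edges: 12 + 12 = 24
Edges drawn: 11
Remaining: 24 - 11 = 13

13


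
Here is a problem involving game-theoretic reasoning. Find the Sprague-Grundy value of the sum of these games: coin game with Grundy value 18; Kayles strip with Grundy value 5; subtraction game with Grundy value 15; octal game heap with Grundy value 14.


By the Sprague-Grundy theorem, the Grundy value of a sum of games is the XOR of individual Grundy values.
coin game: Grundy value = 18. Running XOR: 0 XOR 18 = 18
Kayles strip: Grundy value = 5. Running XOR: 18 XOR 5 = 23
subtraction game: Grundy value = 15. Running XOR: 23 XOR 15 = 24
octal game heap: Grundy value = 14. Running XOR: 24 XOR 14 = 22
The combined Grundy value is 22.

22


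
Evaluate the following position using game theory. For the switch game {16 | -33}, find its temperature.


The game is {16 | -33}, a switch {a | b} with numbers a > b.
Cooling {a | b} by t gives {a - t | b + t}, which stops being hot when a - t = b + t, i.e. at t = (a - b)/2. So the temperature of a switch is (a - b)/2.
Temperature = (Left option - Right option) / 2
= (16 - (-33)) / 2
= 49 / 2
= 49/2

49/2


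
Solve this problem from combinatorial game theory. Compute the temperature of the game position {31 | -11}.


The game is {31 | -11}, a switch {a | b} with numbers a > b.
Cooling {a | b} by t gives {a - t | b + t}, which stops being hot when a - t = b + t, i.e. at t = (a - b)/2. So the temperature of a switch is (a - b)/2.
Temperature = (Left option - Right option) / 2
= (31 - (-11)) / 2
= 42 / 2
= 21

21


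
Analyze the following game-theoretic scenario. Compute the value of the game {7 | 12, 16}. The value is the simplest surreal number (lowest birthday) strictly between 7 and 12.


Left options: {7}, max = 7
Right options: {12, 16}, min = 12
All options are numbers and max(Left) < min(Right), so by the simplicity theorem the value is the simplest (earliest-born) number strictly between 7 and 12.
Integers 8 through 11 all lie strictly between 7 and 12.
Among integers, the simplest (lowest birthday = smallest |n|; 0 is born on day 0, +-n on day n) is 8.
No non-integer in the interval can be simpler: if x is a non-integer in the interval, then floor(x) or ceil(x) also lies in the interval (the interval contains an integer), and both are proper prefixes of x's sign expansion, i.e. born earlier. So the game value is 8.
Game value = 8

8


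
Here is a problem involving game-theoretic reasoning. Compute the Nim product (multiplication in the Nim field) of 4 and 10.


Nim multiplication is bilinear over XOR: (u XOR v) * w = (u*w) XOR (v*w).
So we split each operand into its bit components and XOR the pairwise Nim products.
4 = 4 (as XOR of powers of 2).
10 = 2 + 8 (as XOR of powers of 2).
Using the standard Nim-product table on single bits:
  2*2 = 3,   2*4 = 8,   2*8 = 12,
  4*4 = 6,   4*8 = 11,  8*8 = 13,
and  1*x = x (identity), k*l = l*k (commutative).
Pairwise Nim products:
  4 * 2 = 8
  4 * 8 = 11
XOR them: 8 XOR 11 = 3.
Result: 4 * 10 = 3 (in Nim).

3


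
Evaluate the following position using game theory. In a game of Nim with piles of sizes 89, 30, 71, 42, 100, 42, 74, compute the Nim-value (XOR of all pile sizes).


We need the XOR (exclusive or) of all pile sizes.
After XOR-ing pile 1 (size 89): 0 XOR 89 = 89
After XOR-ing pile 2 (size 30): 89 XOR 30 = 71
After XOR-ing pile 3 (size 71): 71 XOR 71 = 0
After XOR-ing pile 4 (size 42): 0 XOR 42 = 42
After XOR-ing pile 5 (size 100): 42 XOR 100 = 78
After XOR-ing pile 6 (size 42): 78 XOR 42 = 100
After XOR-ing pile 7 (size 74): 100 XOR 74 = 46
The Nim-value of this position is 46.

46


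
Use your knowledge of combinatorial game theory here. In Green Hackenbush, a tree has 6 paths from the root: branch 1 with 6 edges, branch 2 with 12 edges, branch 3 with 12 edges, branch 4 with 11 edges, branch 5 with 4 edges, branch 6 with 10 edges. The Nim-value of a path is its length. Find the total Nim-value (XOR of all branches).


The tree has 6 branches from the ground vertex.
In Green Hackenbush, the Nim-value of a simple path of length k is k.
Branch 1: length 6, Nim-value = 6
Branch 2: length 12, Nim-value = 12
Branch 3: length 12, Nim-value = 12
Branch 4: length 11, Nim-value = 11
Branch 5: length 4, Nim-value = 4
Branch 6: length 10, Nim-value = 10
Total Nim-value = XOR of all branch values:
0 XOR 6 = 6
6 XOR 12 = 10
10 XOR 12 = 6
6 XOR 11 = 13
13 XOR 4 = 9
9 XOR 10 = 3
Nim-value of the tree = 3

3


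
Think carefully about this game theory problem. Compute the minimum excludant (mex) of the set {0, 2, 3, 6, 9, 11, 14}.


Set = {0, 2, 3, 6, 9, 11, 14}
0 is in the set.
1 is NOT in the set. This is the mex.
mex = 1

1


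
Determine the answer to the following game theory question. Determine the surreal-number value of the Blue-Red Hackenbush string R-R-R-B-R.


Edges (from ground): R-R-R-B-R
By Berlekamp's sign-expansion rule, a Blue-Red Hackenbush stalk has the value of the surreal number whose sign sequence is the edge sequence with B -> + and R -> -.
Sign sequence: ---+-
Trace the sign expansion in the surreal number tree, starting from 0:
Edge 1: R (sign -) -> bounds (-inf, 0), value = -1
Edge 2: R (sign -) -> bounds (-inf, -1), value = -2
Edge 3: R (sign -) -> bounds (-inf, -2), value = -3
Edge 4: B (sign +) -> bounds (-3, -2), value = -5/2
Edge 5: R (sign -) -> bounds (-3, -5/2), value = -11/4
Game value = -11/4

-11/4


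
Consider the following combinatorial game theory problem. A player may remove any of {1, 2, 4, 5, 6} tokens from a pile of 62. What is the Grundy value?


The subtraction set is S = {1, 2, 4, 5, 6}.
G(k) = mex{ G(k - s) : s in S, s <= k }. We compute iteratively: G(0) = 0.
G(1) = mex({0}) = 1
G(2) = mex({0, 1}) = 2
G(3) = mex({1, 2}) = 0
G(4) = mex({0, 2}) = 1
G(5) = mex({0, 1}) = 2
G(6) = mex({0, 1, 2}) = 3
G(7) = mex({0, 1, 2, 3}) = 4
G(8) = mex({0, 1, 2, 3, 4}) = 5
G(9) = mex({0, 1, 2, 4, 5}) = 3
G(10) = mex({1, 2, 3, 5}) = 0
G(11) = mex({0, 2, 3, 4}) = 1
G(12) = mex({0, 1, 3, 4, 5}) = 2
G(13) = mex({1, 2, 3, 4, 5}) = 0
G(14) = mex({0, 2, 3, 5}) = 1
G(15) = mex({0, 1, 3}) = 2
Observe that G(10)..G(15) = 0, 1, 2, 0, 1, 2 repeats G(0)..G(5) = 0, 1, 2, 0, 1, 2.
For k >= max(S) = 6, G(k) is determined by the previous 6 values G(k-6)..G(k-1); a window of 6 consecutive values has recurred shifted by 10, so by induction G(k + 10) = G(k) for all k >= 0: the sequence is periodic from the start with period 10.
One period: G(0..9) = 0, 1, 2, 0, 1, 2, 3, 4, 5, 3.
62 mod 10 = 2, so G(62) = G(2) = 2.

2


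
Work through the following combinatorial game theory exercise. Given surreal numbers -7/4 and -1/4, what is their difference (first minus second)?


x = -7/4, y = -1/4
Converting to common denominator: 4
x = -7/4, y = -1/4
x - y = -7/4 - -1/4 = -3/2

-3/2


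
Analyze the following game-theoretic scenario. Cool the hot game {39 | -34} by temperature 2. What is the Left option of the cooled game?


Original game: {39 | -34} (a switch {a | b} with a > b).
Cooling by t (for t below the temperature (a - b)/2 = 73/2) taxes each move by t: {a | b} cooled by t is {a - t | b + t}.
Cooling amount: t = 2
Cooled Left option: 39 - 2 = 37
Cooled Right option: -34 + 2 = -32
Cooled game: {37 | -32}
Left option = 37

37


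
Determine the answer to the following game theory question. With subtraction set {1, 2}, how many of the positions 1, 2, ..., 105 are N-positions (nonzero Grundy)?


Subtraction set S = {1, 2}, so G(n) = n mod 3.
G(n) = 0 when n is a multiple of 3.
Multiples of 3 in [1, 105]: 35
N-positions (nonzero Grundy) = 105 - 35 = 70

70


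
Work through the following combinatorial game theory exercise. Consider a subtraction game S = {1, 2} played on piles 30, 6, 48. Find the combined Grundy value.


Subtraction set: {1, 2}
For this subtraction set, G(n) = n mod 3 (period = max + 1 = 3).
Pile 1 (size 30): G(30) = 30 mod 3 = 0
Pile 2 (size 6): G(6) = 6 mod 3 = 0
Pile 3 (size 48): G(48) = 48 mod 3 = 0
Total Grundy value = XOR of all: 0 XOR 0 XOR 0 = 0

0


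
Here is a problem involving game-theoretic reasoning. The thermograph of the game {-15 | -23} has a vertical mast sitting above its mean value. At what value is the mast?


Game = {-15 | -23}, a switch {a | b} with numbers a > b.
Its thermograph has left wall a - t and right wall b + t, which meet at t = (a - b)/2, where both equal (a + b)/2. So the mast (mean value) is at (a + b)/2.
Mean = (-15 + (-23))/2 = -38/2 = -19

-19


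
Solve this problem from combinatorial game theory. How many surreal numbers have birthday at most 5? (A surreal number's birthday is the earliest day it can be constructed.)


Day 0: {|} = 0 is born. Count = 1.
Day n: the number of surreal numbers born by day n is 2^(n+1) - 1.
By day 0: 2^1 - 1 = 1
By day 1: 2^2 - 1 = 3
By day 2: 2^3 - 1 = 7
By day 3: 2^4 - 1 = 15
By day 4: 2^5 - 1 = 31
By day 5: 2^6 - 1 = 63
By day 5: 63 surreal numbers.

63


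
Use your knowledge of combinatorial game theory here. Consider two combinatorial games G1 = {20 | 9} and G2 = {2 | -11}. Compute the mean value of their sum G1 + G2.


G1 = {20 | 9}, G2 = {2 | -11}
Each is a switch {a | b} with numbers a > b; its mean value is (a + b)/2, and mean value is additive over game sums: m(G1 + G2) = m(G1) + m(G2).
Mean of G1 = (20 + (9))/2 = 29/2 = 29/2
Mean of G2 = (2 + (-11))/2 = -9/2 = -9/2
Mean of G1 + G2 = 29/2 + -9/2 = 10

10


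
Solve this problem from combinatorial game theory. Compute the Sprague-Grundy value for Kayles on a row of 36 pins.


Kayles: a move removes 1 or 2 adjacent pins from a contiguous row.
Removing pins from a row of k leaves two independent rows (a, b) with a + b = k - 1 (one pin) or a + b = k - 2 (two pins); an end removal gives a = 0.
By Sprague-Grundy, G(k) = mex{ G(a) XOR G(b) } over all these splits. G(0) = 0.
G(1): splits (0,0):0^0=0 -> mex({0}) = 1
G(2): splits (0,1):0^1=1 (0,0):0^0=0 -> mex({0, 1}) = 2
G(3): splits (0,2):0^2=2 (1,1):1^1=0 (0,1):0^1=1 -> mex({0, 1, 2}) = 3
G(4): splits (0,3):0^3=3 (1,2):1^2=3 (0,2):0^2=2 (1,1):1^1=0 -> mex({0, 2, 3}) = 1
G(5): splits (0,4):0^1=1 (1,3):1^3=2 (2,2):2^2=0 (0,3):0^3=3 (1,2):1^2=3 -> mex({0, 1, 2, 3}) = 4
G(6) = mex({0, 1, 2, 4}) = 3
G(7) = mex({0, 1, 3, 4, 5}) = 2
G(8) = mex({0, 2, 3, 5, 6}) = 1
G(9) = mex({0, 1, 2, 3, 6, 7}) = 4
G(10) = mex({0, 1, 3, 4, 5, 7}) = 2
G(11) = mex({0, 1, 2, 3, 4, 5}) = 6
G(12) = mex({0, 1, 2, 3, 5, 6, 7}) = 4
G(13) = mex({0, 2, 3, 4, 6, 7}) = 1
G(14) = mex({0, 1, 4, 5, 6, 7}) = 2
G(15) = mex({0, 1, 2, 3, 4, 5, 6}) = 7
G(16) = mex({0, 2, 3, 5, 6, 7}) = 1
G(17) = mex({0, 1, 2, 3, 5, 6, 7}) = 4
G(18) = mex({0, 1, 2, 4, 5, 6}) = 3
G(19) = mex({0, 1, 3, 4, 5, 7}) = 2
G(20) = mex({0, 2, 3, 4, 5, 6, 7}) = 1
G(21) = mex({0, 1, 2, 3, 5, 6, 7}) = 4
G(22) = mex({0, 1, 2, 3, 4, 5, 7}) = 6
G(23) = mex({0, 1, 2, 3, 4, 5, 6}) = 7
G(24) = mex({0, 1, 2, 3, 5, 6, 7}) = 4
G(25) = mex({0, 2, 3, 4, 6, 7}) = 1
G(26) = mex({0, 1, 3, 4, 5, 6, 7}) = 2
G(27) = mex({0, 1, 2, 3, 4, 5, 6, 7}) = 8
G(28) = mex({0, 1, 2, 3, 4, 6, 7, 8}) = 5
G(29) = mex({0, 1, 2, 3, 5, 6, 7, 8, 9}) = 4
G(30) = mex({0, 1, 2, 3, 4, 5, 6, 9, 10}) = 7
G(31) = mex({0, 1, 3, 4, 5, 7, 10, 11}) = 2
G(32) = mex({0, 2, 3, 4, 5, 6, 7, 9, 11}) = 1
G(33) = mex({0, 1, 2, 3, 4, 5, 6, 7, 9, 12}) = 8
G(34) = mex({0, 1, 2, 3, 4, 5, 7, 8, 11, 12}) = 6
G(35) = mex({0, 1, 2, 3, 4, 5, 6, 8, 9, 10, 11}) = 7
G(36) = mex({0, 1, 2, 3, 5, 6, 7, 9, 10}) = 4
Therefore G(36) = 4.

4


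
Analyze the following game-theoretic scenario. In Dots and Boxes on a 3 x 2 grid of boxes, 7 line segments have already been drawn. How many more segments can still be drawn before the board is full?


Grid: 3 x 2 boxes, i.e. 4 rows and 3 columns of dots.
Horizontal edges: (rows + 1) * cols = 4 * 2 = 8
Vertical edges: rows * (cols + 1) = 3 * 3 = 9
Total edges: 8 + 9 = 17
Edges drawn: 7
Remaining: 17 - 7 = 10

10


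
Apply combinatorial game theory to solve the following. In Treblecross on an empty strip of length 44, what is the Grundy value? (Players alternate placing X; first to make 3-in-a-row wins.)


Treblecross: place X on empty cells; 3-in-a-row wins.
Playing within two cells of an existing X lets the opponent win at once, so sensible play treats the cells i-2..i+2 around each X as dead. The player left with no safe cell loses, so this is a normal-play take-away game on strips of safe cells.
Placing X at cell i (0-indexed) of a strip of k safe cells leaves independent strips of sizes max(0, i-2) and max(0, k-i-3). Hence G(k) = mex{ G(max(0,i-2)) XOR G(max(0,k-i-3)) : 0 <= i < k }, with G(0) = 0.
G(1): splits (0,0):0^0=0 -> mex({0}) = 1
G(2): splits (0,0):0^0=0 -> mex({0}) = 1
G(3): splits (0,0):0^0=0 -> mex({0}) = 1
G(4): splits (0,1):0^1=1 (0,0):0^0=0 -> mex({0, 1}) = 2
G(5): splits (0,2):0^1=1 (0,1):0^1=1 (0,0):0^0=0 -> mex({0, 1}) = 2
G(6) = mex({1}) = 0
G(7) = mex({0, 1, 2}) = 3
G(8) = mex({0, 1, 2}) = 3
G(9) = mex({0, 2}) = 1
G(10) = mex({0, 2, 3}) = 1
G(11) = mex({0, 3}) = 1
G(12) = mex({1, 3}) = 0
G(13) = mex({0, 1, 2, 3}) = 4
G(14) = mex({0, 1, 2}) = 3
G(15) = mex({0, 1, 2}) = 3
G(16) = mex({0, 1, 2, 4}) = 3
G(17) = mex({0, 1, 3, 4}) = 2
G(18) = mex({0, 1, 3, 4}) = 2
G(19) = mex({0, 1, 3, 5}) = 2
G(20) = mex({0, 1, 2, 3, 5}) = 4
G(21) = mex({0, 1, 2, 3, 5}) = 4
G(22) = mex({1, 2, 6}) = 0
G(23) = mex({0, 1, 2, 3, 4, 6}) = 5
G(24) = mex({0, 1, 2, 3, 4}) = 5
G(25) = mex({0, 1, 3, 4, 7}) = 2
G(26) = mex({0, 1, 3, 4, 5, 7}) = 2
G(27) = mex({0, 1, 3, 5}) = 2
G(28) = mex({0, 1, 2, 5}) = 3
G(29) = mex({0, 1, 2, 4, 5, 6}) = 3
G(30) = mex({1, 2, 4, 6}) = 0
G(31) = mex({0, 1, 2, 3, 4, 6}) = 5
G(32) = mex({1, 2, 3, 4, 7}) = 0
G(33) = mex({0, 3, 7}) = 1
G(34) = mex({0, 2, 3, 5, 7}) = 1
G(35) = mex({0, 2, 3, 5, 6}) = 1
G(36) = mex({0, 1, 2, 5, 6}) = 3
G(37) = mex({0, 1, 2, 4, 5, 6}) = 3
G(38) = mex({0, 1, 2, 4}) = 3
G(39) = mex({0, 1, 2, 3, 4, 7}) = 5
G(40) = mex({0, 1, 2, 3, 4, 5, 7}) = 6
G(41) = mex({0, 1, 2, 3, 5, 7}) = 4
G(42) = mex({0, 1, 2, 3, 5, 6, 7}) = 4
G(43) = mex({0, 2, 3, 5, 6}) = 1
G(44) = mex({1, 2, 3, 4, 5, 6}) = 0
Therefore G(44) = 0.

0


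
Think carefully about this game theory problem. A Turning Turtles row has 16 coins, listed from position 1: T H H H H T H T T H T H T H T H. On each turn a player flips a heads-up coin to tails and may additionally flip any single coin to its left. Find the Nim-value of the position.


Coins: T H H H H T H T T H T H T H T H
Key fact: a single head at position k behaves exactly like a Nim heap of size k (turning it to T and optionally flipping a coin at j < k corresponds to moving the heap from k to j, or to 0), and heads combine as a disjunctive sum (two heads at the same place would cancel, matching j XOR j = 0). So the Nim-value is the XOR of the 1-indexed positions of the heads.
Face-up positions (1-indexed): [2, 3, 4, 5, 7, 10, 12, 14, 16]
XOR 0 with 2: 0 XOR 2 = 2
XOR 2 with 3: 2 XOR 3 = 1
XOR 1 with 4: 1 XOR 4 = 5
XOR 5 with 5: 5 XOR 5 = 0
XOR 0 with 7: 0 XOR 7 = 7
XOR 7 with 10: 7 XOR 10 = 13
XOR 13 with 12: 13 XOR 12 = 1
XOR 1 with 14: 1 XOR 14 = 15
XOR 15 with 16: 15 XOR 16 = 31
Nim-value = 31

31


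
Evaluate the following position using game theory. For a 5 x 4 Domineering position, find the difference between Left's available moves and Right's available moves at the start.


Board is 5 x 4 (rows x cols).
Left (vertical) placements: (rows-1) * cols = 4 * 4 = 16
Right (horizontal) placements: rows * (cols-1) = 5 * 3 = 15
Advantage = Left - Right = 16 - 15 = 1

1


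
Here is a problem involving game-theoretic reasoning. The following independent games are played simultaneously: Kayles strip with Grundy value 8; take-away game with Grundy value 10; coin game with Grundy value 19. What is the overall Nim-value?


By the Sprague-Grundy theorem, the Grundy value of a sum of games is the XOR of individual Grundy values.
Kayles strip: Grundy value = 8. Running XOR: 0 XOR 8 = 8
take-away game: Grundy value = 10. Running XOR: 8 XOR 10 = 2
coin game: Grundy value = 19. Running XOR: 2 XOR 19 = 17
The combined Grundy value is 17.

17


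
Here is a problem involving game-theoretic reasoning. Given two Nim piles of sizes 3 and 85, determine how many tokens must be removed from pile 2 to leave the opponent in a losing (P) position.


Piles: 3 and 85
Current XOR: 3 XOR 85 = 86 (non-zero, so this is an N-position).
To make the XOR zero, we need to find a move that balances the piles.
For pile 2 (size 85): target = 85 XOR 86 = 3
We reduce pile 2 from 85 to 3.
Tokens removed: 85 - 3 = 82
Verification: 3 XOR 3 = 0

82
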